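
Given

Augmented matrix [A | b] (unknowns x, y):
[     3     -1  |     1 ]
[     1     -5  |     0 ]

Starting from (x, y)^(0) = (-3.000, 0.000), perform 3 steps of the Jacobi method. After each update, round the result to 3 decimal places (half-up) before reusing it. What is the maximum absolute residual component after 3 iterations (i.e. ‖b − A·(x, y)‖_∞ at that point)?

0.221

Iteration 1:
  x = (1 - (-1)·0.000) / (3) = 0.333
  y = (0 - (1)·-3.000) / (-5) = -0.600
Iteration 2:
  x = (1 - (-1)·-0.600) / (3) = 0.133
  y = (0 - (1)·0.333) / (-5) = 0.067
Iteration 3:
  x = (1 - (-1)·0.067) / (3) = 0.356
  y = (0 - (1)·0.133) / (-5) = 0.027
Residual b − A·x = (-0.041, -0.221); ∞-norm = 0.221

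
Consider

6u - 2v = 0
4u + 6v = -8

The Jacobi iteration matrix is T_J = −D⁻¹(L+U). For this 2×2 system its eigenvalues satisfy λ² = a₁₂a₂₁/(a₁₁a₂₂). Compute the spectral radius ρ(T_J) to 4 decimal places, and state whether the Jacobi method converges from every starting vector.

a₁₂a₂₁/(a₁₁a₂₂) = (-2)·(4) / ((6)·(6)) = -0.222222
ρ = √|-0.222222| = √0.222222 = 0.4714
ρ < 1, so Jacobi converges

0.4714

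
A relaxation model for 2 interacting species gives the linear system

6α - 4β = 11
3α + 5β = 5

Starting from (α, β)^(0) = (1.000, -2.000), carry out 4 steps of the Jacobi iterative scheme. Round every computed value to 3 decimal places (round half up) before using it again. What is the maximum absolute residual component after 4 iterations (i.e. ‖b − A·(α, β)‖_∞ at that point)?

Iteration 1:
  α = (11 - (-4)·-2.000) / (6) = 0.500
  β = (5 - (3)·1.000) / (5) = 0.400
Iteration 2:
  α = (11 - (-4)·0.400) / (6) = 2.100
  β = (5 - (3)·0.500) / (5) = 0.700
Iteration 3:
  α = (11 - (-4)·0.700) / (6) = 2.300
  β = (5 - (3)·2.100) / (5) = -0.260
Iteration 4:
  α = (11 - (-4)·-0.260) / (6) = 1.660
  β = (5 - (3)·2.300) / (5) = -0.380
Residual b − A·x = (-0.480, 1.920); ∞-norm = 1.920

1.920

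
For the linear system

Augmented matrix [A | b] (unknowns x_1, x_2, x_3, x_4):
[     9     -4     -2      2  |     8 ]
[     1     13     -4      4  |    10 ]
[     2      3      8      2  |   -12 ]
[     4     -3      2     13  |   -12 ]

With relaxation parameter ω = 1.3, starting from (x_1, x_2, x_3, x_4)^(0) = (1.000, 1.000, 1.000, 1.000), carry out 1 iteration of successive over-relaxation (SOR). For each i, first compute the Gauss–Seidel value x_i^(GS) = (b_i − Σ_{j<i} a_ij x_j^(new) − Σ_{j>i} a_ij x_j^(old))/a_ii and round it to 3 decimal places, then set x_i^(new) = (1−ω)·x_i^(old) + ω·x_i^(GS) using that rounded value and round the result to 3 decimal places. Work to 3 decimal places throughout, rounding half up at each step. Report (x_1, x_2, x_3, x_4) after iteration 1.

Iteration 1:
  x_1: GS value = (8 - (-4)·1.000 - (-2)·1.000 - (2)·1.000) / (9) = 1.333;  x_1 ← (1−ω)·1.000 + ω·1.333 = 1.433
  x_2: GS value = (10 - (1)·1.433 - (-4)·1.000 - (4)·1.000) / (13) = 0.659;  x_2 ← (1−ω)·1.000 + ω·0.659 = 0.557
  x_3: GS value = (-12 - (2)·1.433 - (3)·0.557 - (2)·1.000) / (8) = -2.317;  x_3 ← (1−ω)·1.000 + ω·-2.317 = -3.312
  x_4: GS value = (-12 - (4)·1.433 - (-3)·0.557 - (2)·-3.312) / (13) = -0.726;  x_4 ← (1−ω)·1.000 + ω·-0.726 = -1.244

(1.433, 0.557, -3.312, -1.244)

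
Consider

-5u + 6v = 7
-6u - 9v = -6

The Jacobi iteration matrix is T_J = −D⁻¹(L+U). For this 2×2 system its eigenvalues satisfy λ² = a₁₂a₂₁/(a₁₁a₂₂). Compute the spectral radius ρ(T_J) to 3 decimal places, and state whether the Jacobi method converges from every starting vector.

0.894

a₁₂a₂₁/(a₁₁a₂₂) = (6)·(-6) / ((-5)·(-9)) = -0.800000
ρ = √|-0.800000| = √0.800000 = 0.894
ρ < 1, so Jacobi converges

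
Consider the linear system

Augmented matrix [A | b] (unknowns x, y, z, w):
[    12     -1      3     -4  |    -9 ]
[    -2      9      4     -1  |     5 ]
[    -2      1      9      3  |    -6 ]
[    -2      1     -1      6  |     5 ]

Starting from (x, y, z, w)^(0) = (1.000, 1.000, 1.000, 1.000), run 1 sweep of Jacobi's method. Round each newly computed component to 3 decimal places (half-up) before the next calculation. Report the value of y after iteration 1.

Iteration 1:
  x = (-9 - (-1)·1.000 - (3)·1.000 - (-4)·1.000) / (12) = -0.583
  y = (5 - (-2)·1.000 - (4)·1.000 - (-1)·1.000) / (9) = 0.444
  z = (-6 - (-2)·1.000 - (1)·1.000 - (3)·1.000) / (9) = -0.889
  w = (5 - (-2)·1.000 - (1)·1.000 - (-1)·1.000) / (6) = 1.167

0.444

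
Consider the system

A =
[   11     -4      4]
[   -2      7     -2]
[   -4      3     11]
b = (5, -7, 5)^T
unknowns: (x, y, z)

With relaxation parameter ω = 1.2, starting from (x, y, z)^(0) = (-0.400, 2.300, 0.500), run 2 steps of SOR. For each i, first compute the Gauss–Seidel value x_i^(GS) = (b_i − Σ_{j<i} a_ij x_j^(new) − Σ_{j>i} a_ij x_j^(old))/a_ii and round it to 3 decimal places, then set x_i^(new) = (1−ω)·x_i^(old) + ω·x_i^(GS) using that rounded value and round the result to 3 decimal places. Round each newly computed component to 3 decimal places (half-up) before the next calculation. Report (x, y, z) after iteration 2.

(-0.781, -0.790, 0.185)

Iteration 1:
  x: GS value = (5 - (-4)·2.300 - (4)·0.500) / (11) = 1.109;  x ← (1−ω)·-0.400 + ω·1.109 = 1.411
  y: GS value = (-7 - (-2)·1.411 - (-2)·0.500) / (7) = -0.454;  y ← (1−ω)·2.300 + ω·-0.454 = -1.005
  z: GS value = (5 - (-4)·1.411 - (3)·-1.005) / (11) = 1.242;  z ← (1−ω)·0.500 + ω·1.242 = 1.390
Iteration 2:
  x: GS value = (5 - (-4)·-1.005 - (4)·1.390) / (11) = -0.416;  x ← (1−ω)·1.411 + ω·-0.416 = -0.781
  y: GS value = (-7 - (-2)·-0.781 - (-2)·1.390) / (7) = -0.826;  y ← (1−ω)·-1.005 + ω·-0.826 = -0.790
  z: GS value = (5 - (-4)·-0.781 - (3)·-0.790) / (11) = 0.386;  z ← (1−ω)·1.390 + ω·0.386 = 0.185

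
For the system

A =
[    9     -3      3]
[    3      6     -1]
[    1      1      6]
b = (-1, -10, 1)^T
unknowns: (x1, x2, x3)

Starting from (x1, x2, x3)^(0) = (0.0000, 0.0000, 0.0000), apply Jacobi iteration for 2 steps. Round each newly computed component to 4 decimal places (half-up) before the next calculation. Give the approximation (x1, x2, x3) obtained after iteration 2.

(-0.7222, -1.5833, 0.4630)

Iteration 1:
  x1 = (-1 - (-3)·0.0000 - (3)·0.0000) / (9) = -0.1111
  x2 = (-10 - (3)·0.0000 - (-1)·0.0000) / (6) = -1.6667
  x3 = (1 - (1)·0.0000 - (1)·0.0000) / (6) = 0.1667
Iteration 2:
  x1 = (-1 - (-3)·-1.6667 - (3)·0.1667) / (9) = -0.7222
  x2 = (-10 - (3)·-0.1111 - (-1)·0.1667) / (6) = -1.5833
  x3 = (1 - (1)·-0.1111 - (1)·-1.6667) / (6) = 0.4630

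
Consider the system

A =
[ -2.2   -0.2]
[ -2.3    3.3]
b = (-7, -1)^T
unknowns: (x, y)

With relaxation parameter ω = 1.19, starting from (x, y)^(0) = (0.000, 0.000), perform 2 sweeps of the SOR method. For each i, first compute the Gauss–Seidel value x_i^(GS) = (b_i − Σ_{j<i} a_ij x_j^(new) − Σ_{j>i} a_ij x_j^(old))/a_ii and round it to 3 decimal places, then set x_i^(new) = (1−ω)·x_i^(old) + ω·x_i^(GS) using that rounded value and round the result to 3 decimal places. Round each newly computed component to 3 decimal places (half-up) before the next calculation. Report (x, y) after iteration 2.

(2.766, 1.406)

Iteration 1:
  x: GS value = (-7 - (-0.2)·0.000) / (-2.2) = 3.182;  x ← (1−ω)·0.000 + ω·3.182 = 3.787
  y: GS value = (-1 - (-2.3)·3.787) / (3.3) = 2.336;  y ← (1−ω)·0.000 + ω·2.336 = 2.780
Iteration 2:
  x: GS value = (-7 - (-0.2)·2.780) / (-2.2) = 2.929;  x ← (1−ω)·3.787 + ω·2.929 = 2.766
  y: GS value = (-1 - (-2.3)·2.766) / (3.3) = 1.625;  y ← (1−ω)·2.780 + ω·1.625 = 1.406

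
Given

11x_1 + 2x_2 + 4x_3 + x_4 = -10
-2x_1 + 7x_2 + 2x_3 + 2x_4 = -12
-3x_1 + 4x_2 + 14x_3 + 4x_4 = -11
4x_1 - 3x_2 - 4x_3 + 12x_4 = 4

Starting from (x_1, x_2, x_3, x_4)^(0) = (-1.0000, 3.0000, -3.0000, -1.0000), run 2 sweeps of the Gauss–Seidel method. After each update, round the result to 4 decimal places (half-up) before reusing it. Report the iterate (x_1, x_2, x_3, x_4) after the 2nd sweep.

Iteration 1:
  x_1 = (-10 - (2)·3.0000 - (4)·-3.0000 - (1)·-1.0000) / (11) = -0.2727
  x_2 = (-12 - (-2)·-0.2727 - (2)·-3.0000 - (2)·-1.0000) / (7) = -0.6493
  x_3 = (-11 - (-3)·-0.2727 - (4)·-0.6493 - (4)·-1.0000) / (14) = -0.3729
  x_4 = (4 - (4)·-0.2727 - (-3)·-0.6493 - (-4)·-0.3729) / (12) = 0.1376
Iteration 2:
  x_1 = (-10 - (2)·-0.6493 - (4)·-0.3729 - (1)·0.1376) / (11) = -0.6679
  x_2 = (-12 - (-2)·-0.6679 - (2)·-0.3729 - (2)·0.1376) / (7) = -1.8379
  x_3 = (-11 - (-3)·-0.6679 - (4)·-1.8379 - (4)·0.1376) / (14) = -0.4430
  x_4 = (4 - (4)·-0.6679 - (-3)·-1.8379 - (-4)·-0.4430) / (12) = -0.0512

(-0.6679, -1.8379, -0.4430, -0.0512)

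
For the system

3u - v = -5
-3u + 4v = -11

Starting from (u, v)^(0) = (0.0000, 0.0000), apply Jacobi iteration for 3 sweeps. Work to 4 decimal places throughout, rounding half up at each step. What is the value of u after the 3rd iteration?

Iteration 1:
  u = (-5 - (-1)·0.0000) / (3) = -1.6667
  v = (-11 - (-3)·0.0000) / (4) = -2.7500
Iteration 2:
  u = (-5 - (-1)·-2.7500) / (3) = -2.5833
  v = (-11 - (-3)·-1.6667) / (4) = -4.0000
Iteration 3:
  u = (-5 - (-1)·-4.0000) / (3) = -3.0000
  v = (-11 - (-3)·-2.5833) / (4) = -4.6875

-3.0000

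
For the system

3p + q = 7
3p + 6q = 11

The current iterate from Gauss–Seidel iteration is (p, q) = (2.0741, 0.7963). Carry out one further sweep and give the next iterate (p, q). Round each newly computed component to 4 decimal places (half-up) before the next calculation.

One sweep:
  p = (7 - (1)·0.7963) / (3) = 2.0679
  q = (11 - (3)·2.0679) / (6) = 0.7994

(2.0679, 0.7994)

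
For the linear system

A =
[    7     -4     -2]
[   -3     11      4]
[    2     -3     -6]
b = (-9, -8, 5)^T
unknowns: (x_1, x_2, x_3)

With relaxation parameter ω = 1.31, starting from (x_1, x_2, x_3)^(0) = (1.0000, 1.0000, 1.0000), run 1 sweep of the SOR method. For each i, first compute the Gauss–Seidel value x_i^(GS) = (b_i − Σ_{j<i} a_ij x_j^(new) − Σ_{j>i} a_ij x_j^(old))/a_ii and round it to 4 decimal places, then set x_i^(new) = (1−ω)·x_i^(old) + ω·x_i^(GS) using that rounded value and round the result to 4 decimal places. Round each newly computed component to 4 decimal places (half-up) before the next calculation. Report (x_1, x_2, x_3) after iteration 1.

Iteration 1:
  x_1: GS value = (-9 - (-4)·1.0000 - (-2)·1.0000) / (7) = -0.4286;  x_1 ← (1−ω)·1.0000 + ω·-0.4286 = -0.8715
  x_2: GS value = (-8 - (-3)·-0.8715 - (4)·1.0000) / (11) = -1.3286;  x_2 ← (1−ω)·1.0000 + ω·-1.3286 = -2.0505
  x_3: GS value = (5 - (2)·-0.8715 - (-3)·-2.0505) / (-6) = -0.0986;  x_3 ← (1−ω)·1.0000 + ω·-0.0986 = -0.4392

(-0.8715, -2.0505, -0.4392)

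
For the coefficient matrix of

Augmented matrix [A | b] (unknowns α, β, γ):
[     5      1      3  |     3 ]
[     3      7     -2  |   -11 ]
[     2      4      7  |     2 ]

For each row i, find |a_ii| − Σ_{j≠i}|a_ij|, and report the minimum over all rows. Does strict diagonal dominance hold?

1

row 1: |5| − (1+3) = 1
row 2: |7| − (3+2) = 2
row 3: |7| − (2+4) = 1
minimum over rows = 1 → strictly diagonally dominant (convergence guaranteed)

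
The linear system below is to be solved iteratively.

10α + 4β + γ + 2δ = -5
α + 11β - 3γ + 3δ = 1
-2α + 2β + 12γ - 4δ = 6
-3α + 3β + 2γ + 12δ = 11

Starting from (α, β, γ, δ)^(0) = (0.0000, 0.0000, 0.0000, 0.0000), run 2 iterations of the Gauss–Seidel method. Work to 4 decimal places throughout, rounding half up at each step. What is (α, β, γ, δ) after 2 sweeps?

(-0.7323, 0.0762, 0.5959, 0.6152)

Iteration 1:
  α = (-5 - (4)·0.0000 - (1)·0.0000 - (2)·0.0000) / (10) = -0.5000
  β = (1 - (1)·-0.5000 - (-3)·0.0000 - (3)·0.0000) / (11) = 0.1364
  γ = (6 - (-2)·-0.5000 - (2)·0.1364 - (-4)·0.0000) / (12) = 0.3939
  δ = (11 - (-3)·-0.5000 - (3)·0.1364 - (2)·0.3939) / (12) = 0.6919
Iteration 2:
  α = (-5 - (4)·0.1364 - (1)·0.3939 - (2)·0.6919) / (10) = -0.7323
  β = (1 - (1)·-0.7323 - (-3)·0.3939 - (3)·0.6919) / (11) = 0.0762
  γ = (6 - (-2)·-0.7323 - (2)·0.0762 - (-4)·0.6919) / (12) = 0.5959
  δ = (11 - (-3)·-0.7323 - (3)·0.0762 - (2)·0.5959) / (12) = 0.6152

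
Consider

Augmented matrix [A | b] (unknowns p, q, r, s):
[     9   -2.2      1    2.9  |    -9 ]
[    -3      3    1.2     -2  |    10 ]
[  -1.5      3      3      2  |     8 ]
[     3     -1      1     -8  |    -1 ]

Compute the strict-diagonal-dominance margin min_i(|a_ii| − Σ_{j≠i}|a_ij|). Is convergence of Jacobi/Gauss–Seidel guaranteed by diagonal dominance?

row 1: |9| − (2.2+1+2.9) = 2.9
row 2: |3| − (3+1.2+2) = -3.2
row 3: |3| − (1.5+3+2) = -3.5
row 4: |-8| − (3+1+1) = 3
minimum over rows = -3.5 → not strictly diagonally dominant

-3.5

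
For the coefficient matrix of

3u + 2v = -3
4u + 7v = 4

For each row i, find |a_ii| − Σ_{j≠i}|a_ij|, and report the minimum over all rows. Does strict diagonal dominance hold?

1

row 1: |3| − (2) = 1
row 2: |7| − (4) = 3
minimum over rows = 1 → strictly diagonally dominant (convergence guaranteed)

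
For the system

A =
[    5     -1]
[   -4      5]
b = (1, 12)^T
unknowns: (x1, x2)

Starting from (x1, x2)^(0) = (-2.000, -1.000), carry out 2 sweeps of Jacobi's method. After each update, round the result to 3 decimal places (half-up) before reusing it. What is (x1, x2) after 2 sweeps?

(0.360, 2.400)

Iteration 1:
  x1 = (1 - (-1)·-1.000) / (5) = 0.000
  x2 = (12 - (-4)·-2.000) / (5) = 0.800
Iteration 2:
  x1 = (1 - (-1)·0.800) / (5) = 0.360
  x2 = (12 - (-4)·0.000) / (5) = 2.400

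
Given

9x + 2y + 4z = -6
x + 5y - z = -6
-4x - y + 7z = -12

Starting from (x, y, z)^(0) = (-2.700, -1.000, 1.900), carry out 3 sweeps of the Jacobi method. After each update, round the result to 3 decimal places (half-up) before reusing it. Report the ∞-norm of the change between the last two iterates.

Iteration 1:
  x = (-6 - (2)·-1.000 - (4)·1.900) / (9) = -1.289
  y = (-6 - (1)·-2.700 - (-1)·1.900) / (5) = -0.280
  z = (-12 - (-4)·-2.700 - (-1)·-1.000) / (7) = -3.400
Iteration 2:
  x = (-6 - (2)·-0.280 - (4)·-3.400) / (9) = 0.907
  y = (-6 - (1)·-1.289 - (-1)·-3.400) / (5) = -1.622
  z = (-12 - (-4)·-1.289 - (-1)·-0.280) / (7) = -2.491
Iteration 3:
  x = (-6 - (2)·-1.622 - (4)·-2.491) / (9) = 0.801
  y = (-6 - (1)·0.907 - (-1)·-2.491) / (5) = -1.880
  z = (-12 - (-4)·0.907 - (-1)·-1.622) / (7) = -1.428
Change: (-0.106, -0.258, 1.063) → max |·| = 1.063

1.063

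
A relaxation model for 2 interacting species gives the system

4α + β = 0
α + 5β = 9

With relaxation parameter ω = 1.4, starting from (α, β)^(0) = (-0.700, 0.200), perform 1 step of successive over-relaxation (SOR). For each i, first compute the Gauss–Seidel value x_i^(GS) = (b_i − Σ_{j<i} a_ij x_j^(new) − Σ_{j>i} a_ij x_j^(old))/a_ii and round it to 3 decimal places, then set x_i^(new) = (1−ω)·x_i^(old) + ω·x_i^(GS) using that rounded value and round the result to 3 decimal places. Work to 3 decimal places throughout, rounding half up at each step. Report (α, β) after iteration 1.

Iteration 1:
  α: GS value = (0 - (1)·0.200) / (4) = -0.050;  α ← (1−ω)·-0.700 + ω·-0.050 = 0.210
  β: GS value = (9 - (1)·0.210) / (5) = 1.758;  β ← (1−ω)·0.200 + ω·1.758 = 2.381

(0.210, 2.381)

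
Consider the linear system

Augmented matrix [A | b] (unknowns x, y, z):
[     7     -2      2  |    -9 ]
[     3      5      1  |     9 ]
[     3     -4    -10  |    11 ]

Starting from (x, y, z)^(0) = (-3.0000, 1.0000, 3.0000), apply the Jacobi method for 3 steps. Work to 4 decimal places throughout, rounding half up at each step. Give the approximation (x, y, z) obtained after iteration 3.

Iteration 1:
  x = (-9 - (-2)·1.0000 - (2)·3.0000) / (7) = -1.8571
  y = (9 - (3)·-3.0000 - (1)·3.0000) / (5) = 3.0000
  z = (11 - (3)·-3.0000 - (-4)·1.0000) / (-10) = -2.4000
Iteration 2:
  x = (-9 - (-2)·3.0000 - (2)·-2.4000) / (7) = 0.2571
  y = (9 - (3)·-1.8571 - (1)·-2.4000) / (5) = 3.3943
  z = (11 - (3)·-1.8571 - (-4)·3.0000) / (-10) = -2.8571
Iteration 3:
  x = (-9 - (-2)·3.3943 - (2)·-2.8571) / (7) = 0.5004
  y = (9 - (3)·0.2571 - (1)·-2.8571) / (5) = 2.2172
  z = (11 - (3)·0.2571 - (-4)·3.3943) / (-10) = -2.3806

(0.5004, 2.2172, -2.3806)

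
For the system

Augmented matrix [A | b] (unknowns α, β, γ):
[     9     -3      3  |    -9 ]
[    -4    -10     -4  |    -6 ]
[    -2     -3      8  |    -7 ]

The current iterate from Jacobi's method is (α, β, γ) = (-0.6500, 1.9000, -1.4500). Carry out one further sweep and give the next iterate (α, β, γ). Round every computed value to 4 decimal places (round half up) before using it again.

One sweep:
  α = (-9 - (-3)·1.9000 - (3)·-1.4500) / (9) = 0.1167
  β = (-6 - (-4)·-0.6500 - (-4)·-1.4500) / (-10) = 1.4400
  γ = (-7 - (-2)·-0.6500 - (-3)·1.9000) / (8) = -0.3250

(0.1167, 1.4400, -0.3250)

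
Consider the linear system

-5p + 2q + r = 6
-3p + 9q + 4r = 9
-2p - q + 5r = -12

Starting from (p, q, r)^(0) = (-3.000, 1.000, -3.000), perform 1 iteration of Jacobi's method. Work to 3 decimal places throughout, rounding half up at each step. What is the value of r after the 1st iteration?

-3.400

Iteration 1:
  p = (6 - (2)·1.000 - (1)·-3.000) / (-5) = -1.400
  q = (9 - (-3)·-3.000 - (4)·-3.000) / (9) = 1.333
  r = (-12 - (-2)·-3.000 - (-1)·1.000) / (5) = -3.400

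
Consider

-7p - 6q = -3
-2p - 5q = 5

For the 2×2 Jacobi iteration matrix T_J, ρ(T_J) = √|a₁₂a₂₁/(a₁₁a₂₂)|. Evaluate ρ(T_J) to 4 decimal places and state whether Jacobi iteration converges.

0.5855

a₁₂a₂₁/(a₁₁a₂₂) = (-6)·(-2) / ((-7)·(-5)) = 0.342857
ρ = √|0.342857| = √0.342857 = 0.5855
ρ < 1, so Jacobi converges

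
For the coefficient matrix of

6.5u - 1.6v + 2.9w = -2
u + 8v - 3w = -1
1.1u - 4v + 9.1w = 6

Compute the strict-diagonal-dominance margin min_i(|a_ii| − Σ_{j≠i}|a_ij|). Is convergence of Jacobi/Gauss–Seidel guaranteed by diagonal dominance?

2

row 1: |6.5| − (1.6+2.9) = 2
row 2: |8| − (1+3) = 4
row 3: |9.1| − (1.1+4) = 4
minimum over rows = 2 → strictly diagonally dominant (convergence guaranteed)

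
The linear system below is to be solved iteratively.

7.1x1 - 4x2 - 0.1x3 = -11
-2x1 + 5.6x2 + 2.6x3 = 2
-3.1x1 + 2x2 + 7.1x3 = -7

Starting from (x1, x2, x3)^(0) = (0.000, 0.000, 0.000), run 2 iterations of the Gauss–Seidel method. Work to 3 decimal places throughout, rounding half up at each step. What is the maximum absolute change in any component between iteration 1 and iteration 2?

0.699

Iteration 1:
  x1 = (-11 - (-4)·0.000 - (-0.1)·0.000) / (7.1) = -1.549
  x2 = (2 - (-2)·-1.549 - (2.6)·0.000) / (5.6) = -0.196
  x3 = (-7 - (-3.1)·-1.549 - (2)·-0.196) / (7.1) = -1.607
Iteration 2:
  x1 = (-11 - (-4)·-0.196 - (-0.1)·-1.607) / (7.1) = -1.682
  x2 = (2 - (-2)·-1.682 - (2.6)·-1.607) / (5.6) = 0.503
  x3 = (-7 - (-3.1)·-1.682 - (2)·0.503) / (7.1) = -1.862
Change: (-0.133, 0.699, -0.255) → max |·| = 0.699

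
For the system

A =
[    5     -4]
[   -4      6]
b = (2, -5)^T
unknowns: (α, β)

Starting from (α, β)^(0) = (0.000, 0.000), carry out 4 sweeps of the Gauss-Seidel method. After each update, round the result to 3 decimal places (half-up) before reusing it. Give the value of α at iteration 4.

-0.424

Iteration 1:
  α = (2 - (-4)·0.000) / (5) = 0.400
  β = (-5 - (-4)·0.400) / (6) = -0.567
Iteration 2:
  α = (2 - (-4)·-0.567) / (5) = -0.054
  β = (-5 - (-4)·-0.054) / (6) = -0.869
Iteration 3:
  α = (2 - (-4)·-0.869) / (5) = -0.295
  β = (-5 - (-4)·-0.295) / (6) = -1.030
Iteration 4:
  α = (2 - (-4)·-1.030) / (5) = -0.424
  β = (-5 - (-4)·-0.424) / (6) = -1.116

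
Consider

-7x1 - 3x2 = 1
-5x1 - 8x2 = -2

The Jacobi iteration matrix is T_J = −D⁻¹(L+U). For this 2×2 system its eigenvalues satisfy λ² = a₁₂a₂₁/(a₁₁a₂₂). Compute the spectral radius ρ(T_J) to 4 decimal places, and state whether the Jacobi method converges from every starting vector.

0.5175

a₁₂a₂₁/(a₁₁a₂₂) = (-3)·(-5) / ((-7)·(-8)) = 0.267857
ρ = √|0.267857| = √0.267857 = 0.5175
ρ < 1, so Jacobi converges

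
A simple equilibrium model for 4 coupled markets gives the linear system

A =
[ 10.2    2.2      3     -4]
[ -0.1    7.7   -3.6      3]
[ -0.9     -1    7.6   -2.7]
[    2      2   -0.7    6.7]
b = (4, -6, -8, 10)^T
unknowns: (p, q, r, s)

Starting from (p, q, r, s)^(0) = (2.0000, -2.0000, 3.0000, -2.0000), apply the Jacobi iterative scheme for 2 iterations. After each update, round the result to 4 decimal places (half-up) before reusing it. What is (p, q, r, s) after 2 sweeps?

(1.3186, -2.3305, -0.3229, 1.1308)

Iteration 1:
  p = (4 - (2.2)·-2.0000 - (3)·3.0000 - (-4)·-2.0000) / (10.2) = -0.8431
  q = (-6 - (-0.1)·2.0000 - (-3.6)·3.0000 - (3)·-2.0000) / (7.7) = 1.4286
  r = (-8 - (-0.9)·2.0000 - (-1)·-2.0000 - (-2.7)·-2.0000) / (7.6) = -1.7895
  s = (10 - (2)·2.0000 - (2)·-2.0000 - (-0.7)·3.0000) / (6.7) = 1.8060
Iteration 2:
  p = (4 - (2.2)·1.4286 - (3)·-1.7895 - (-4)·1.8060) / (10.2) = 1.3186
  q = (-6 - (-0.1)·-0.8431 - (-3.6)·-1.7895 - (3)·1.8060) / (7.7) = -2.3305
  r = (-8 - (-0.9)·-0.8431 - (-1)·1.4286 - (-2.7)·1.8060) / (7.6) = -0.3229
  s = (10 - (2)·-0.8431 - (2)·1.4286 - (-0.7)·-1.7895) / (6.7) = 1.1308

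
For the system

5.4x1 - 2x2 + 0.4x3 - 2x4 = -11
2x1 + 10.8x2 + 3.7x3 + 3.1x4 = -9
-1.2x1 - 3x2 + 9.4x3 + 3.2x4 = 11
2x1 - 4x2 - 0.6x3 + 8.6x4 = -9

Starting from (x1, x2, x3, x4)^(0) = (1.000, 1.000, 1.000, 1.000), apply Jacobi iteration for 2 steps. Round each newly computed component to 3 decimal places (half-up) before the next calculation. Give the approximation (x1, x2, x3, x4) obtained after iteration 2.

(-3.018, -0.804, 0.723, -1.405)

Iteration 1:
  x1 = (-11 - (-2)·1.000 - (0.4)·1.000 - (-2)·1.000) / (5.4) = -1.370
  x2 = (-9 - (2)·1.000 - (3.7)·1.000 - (3.1)·1.000) / (10.8) = -1.648
  x3 = (11 - (-1.2)·1.000 - (-3)·1.000 - (3.2)·1.000) / (9.4) = 1.277
  x4 = (-9 - (2)·1.000 - (-4)·1.000 - (-0.6)·1.000) / (8.6) = -0.744
Iteration 2:
  x1 = (-11 - (-2)·-1.648 - (0.4)·1.277 - (-2)·-0.744) / (5.4) = -3.018
  x2 = (-9 - (2)·-1.370 - (3.7)·1.277 - (3.1)·-0.744) / (10.8) = -0.804
  x3 = (11 - (-1.2)·-1.370 - (-3)·-1.648 - (3.2)·-0.744) / (9.4) = 0.723
  x4 = (-9 - (2)·-1.370 - (-4)·-1.648 - (-0.6)·1.277) / (8.6) = -1.405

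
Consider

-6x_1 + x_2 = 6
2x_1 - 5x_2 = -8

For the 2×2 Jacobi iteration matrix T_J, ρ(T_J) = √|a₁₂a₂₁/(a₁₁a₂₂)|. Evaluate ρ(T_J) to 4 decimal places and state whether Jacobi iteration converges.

a₁₂a₂₁/(a₁₁a₂₂) = (1)·(2) / ((-6)·(-5)) = 0.066667
ρ = √|0.066667| = √0.066667 = 0.2582
ρ < 1, so Jacobi converges

0.2582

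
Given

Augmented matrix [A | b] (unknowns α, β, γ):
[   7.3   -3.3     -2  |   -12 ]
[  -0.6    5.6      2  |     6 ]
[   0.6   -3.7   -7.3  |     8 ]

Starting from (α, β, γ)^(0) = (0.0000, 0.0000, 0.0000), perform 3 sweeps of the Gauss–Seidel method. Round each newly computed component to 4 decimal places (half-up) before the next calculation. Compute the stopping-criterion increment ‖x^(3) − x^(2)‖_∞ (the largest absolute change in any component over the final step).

Iteration 1:
  α = (-12 - (-3.3)·0.0000 - (-2)·0.0000) / (7.3) = -1.6438
  β = (6 - (-0.6)·-1.6438 - (2)·0.0000) / (5.6) = 0.8953
  γ = (8 - (0.6)·-1.6438 - (-3.7)·0.8953) / (-7.3) = -1.6848
Iteration 2:
  α = (-12 - (-3.3)·0.8953 - (-2)·-1.6848) / (7.3) = -1.7007
  β = (6 - (-0.6)·-1.7007 - (2)·-1.6848) / (5.6) = 1.4909
  γ = (8 - (0.6)·-1.7007 - (-3.7)·1.4909) / (-7.3) = -1.9913
Iteration 3:
  α = (-12 - (-3.3)·1.4909 - (-2)·-1.9913) / (7.3) = -1.5154
  β = (6 - (-0.6)·-1.5154 - (2)·-1.9913) / (5.6) = 1.6202
  γ = (8 - (0.6)·-1.5154 - (-3.7)·1.6202) / (-7.3) = -2.0416
Change: (0.1853, 0.1293, -0.0503) → max |·| = 0.1853

0.1853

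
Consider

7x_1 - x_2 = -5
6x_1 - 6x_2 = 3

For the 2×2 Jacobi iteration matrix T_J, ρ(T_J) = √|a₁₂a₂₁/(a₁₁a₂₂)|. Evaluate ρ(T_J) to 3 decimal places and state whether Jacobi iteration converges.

a₁₂a₂₁/(a₁₁a₂₂) = (-1)·(6) / ((7)·(-6)) = 0.142857
ρ = √|0.142857| = √0.142857 = 0.378
ρ < 1, so Jacobi converges

0.378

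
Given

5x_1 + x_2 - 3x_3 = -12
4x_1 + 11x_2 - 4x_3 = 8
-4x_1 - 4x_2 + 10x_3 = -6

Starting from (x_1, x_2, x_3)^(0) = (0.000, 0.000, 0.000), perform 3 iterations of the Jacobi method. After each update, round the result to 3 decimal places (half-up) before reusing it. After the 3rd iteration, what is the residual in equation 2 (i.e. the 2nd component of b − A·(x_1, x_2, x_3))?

Iteration 1:
  x_1 = (-12 - (1)·0.000 - (-3)·0.000) / (5) = -2.400
  x_2 = (8 - (4)·0.000 - (-4)·0.000) / (11) = 0.727
  x_3 = (-6 - (-4)·0.000 - (-4)·0.000) / (10) = -0.600
Iteration 2:
  x_1 = (-12 - (1)·0.727 - (-3)·-0.600) / (5) = -2.905
  x_2 = (8 - (4)·-2.400 - (-4)·-0.600) / (11) = 1.382
  x_3 = (-6 - (-4)·-2.400 - (-4)·0.727) / (10) = -1.269
Iteration 3:
  x_1 = (-12 - (1)·1.382 - (-3)·-1.269) / (5) = -3.438
  x_2 = (8 - (4)·-2.905 - (-4)·-1.269) / (11) = 1.322
  x_3 = (-6 - (-4)·-2.905 - (-4)·1.382) / (10) = -1.209
Residual b − A·x = (0.241, 2.374, -2.374)

2.374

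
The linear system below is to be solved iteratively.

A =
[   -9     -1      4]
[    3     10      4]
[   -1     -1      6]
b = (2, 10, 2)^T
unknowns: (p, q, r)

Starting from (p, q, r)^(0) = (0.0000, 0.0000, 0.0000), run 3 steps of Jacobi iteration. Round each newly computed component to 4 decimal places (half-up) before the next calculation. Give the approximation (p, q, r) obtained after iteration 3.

Iteration 1:
  p = (2 - (-1)·0.0000 - (4)·0.0000) / (-9) = -0.2222
  q = (10 - (3)·0.0000 - (4)·0.0000) / (10) = 1.0000
  r = (2 - (-1)·0.0000 - (-1)·0.0000) / (6) = 0.3333
Iteration 2:
  p = (2 - (-1)·1.0000 - (4)·0.3333) / (-9) = -0.1852
  q = (10 - (3)·-0.2222 - (4)·0.3333) / (10) = 0.9333
  r = (2 - (-1)·-0.2222 - (-1)·1.0000) / (6) = 0.4630
Iteration 3:
  p = (2 - (-1)·0.9333 - (4)·0.4630) / (-9) = -0.1201
  q = (10 - (3)·-0.1852 - (4)·0.4630) / (10) = 0.8704
  r = (2 - (-1)·-0.1852 - (-1)·0.9333) / (6) = 0.4580

(-0.1201, 0.8704, 0.4580)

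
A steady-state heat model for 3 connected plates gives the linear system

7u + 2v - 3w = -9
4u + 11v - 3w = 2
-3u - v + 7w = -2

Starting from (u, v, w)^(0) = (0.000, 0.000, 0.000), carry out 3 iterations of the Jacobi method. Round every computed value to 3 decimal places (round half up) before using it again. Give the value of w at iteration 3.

-0.830

Iteration 1:
  u = (-9 - (2)·0.000 - (-3)·0.000) / (7) = -1.286
  v = (2 - (4)·0.000 - (-3)·0.000) / (11) = 0.182
  w = (-2 - (-3)·0.000 - (-1)·0.000) / (7) = -0.286
Iteration 2:
  u = (-9 - (2)·0.182 - (-3)·-0.286) / (7) = -1.460
  v = (2 - (4)·-1.286 - (-3)·-0.286) / (11) = 0.571
  w = (-2 - (-3)·-1.286 - (-1)·0.182) / (7) = -0.811
Iteration 3:
  u = (-9 - (2)·0.571 - (-3)·-0.811) / (7) = -1.796
  v = (2 - (4)·-1.460 - (-3)·-0.811) / (11) = 0.492
  w = (-2 - (-3)·-1.460 - (-1)·0.571) / (7) = -0.830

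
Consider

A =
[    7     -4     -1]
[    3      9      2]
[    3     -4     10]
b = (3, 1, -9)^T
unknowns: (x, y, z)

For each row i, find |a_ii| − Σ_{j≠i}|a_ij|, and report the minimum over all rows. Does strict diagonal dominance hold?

2

row 1: |7| − (4+1) = 2
row 2: |9| − (3+2) = 4
row 3: |10| − (3+4) = 3
minimum over rows = 2 → strictly diagonally dominant (convergence guaranteed)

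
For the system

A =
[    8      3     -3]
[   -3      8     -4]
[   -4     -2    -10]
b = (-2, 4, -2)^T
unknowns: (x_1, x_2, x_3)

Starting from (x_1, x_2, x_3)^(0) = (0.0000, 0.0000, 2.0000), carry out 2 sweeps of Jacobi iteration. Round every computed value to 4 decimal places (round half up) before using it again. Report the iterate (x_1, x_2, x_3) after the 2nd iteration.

Iteration 1:
  x_1 = (-2 - (3)·0.0000 - (-3)·2.0000) / (8) = 0.5000
  x_2 = (4 - (-3)·0.0000 - (-4)·2.0000) / (8) = 1.5000
  x_3 = (-2 - (-4)·0.0000 - (-2)·0.0000) / (-10) = 0.2000
Iteration 2:
  x_1 = (-2 - (3)·1.5000 - (-3)·0.2000) / (8) = -0.7375
  x_2 = (4 - (-3)·0.5000 - (-4)·0.2000) / (8) = 0.7875
  x_3 = (-2 - (-4)·0.5000 - (-2)·1.5000) / (-10) = -0.3000

(-0.7375, 0.7875, -0.3000)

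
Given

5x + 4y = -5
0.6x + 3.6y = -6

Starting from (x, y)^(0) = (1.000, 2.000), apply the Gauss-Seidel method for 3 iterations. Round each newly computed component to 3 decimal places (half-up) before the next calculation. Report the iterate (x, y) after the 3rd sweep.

Iteration 1:
  x = (-5 - (4)·2.000) / (5) = -2.600
  y = (-6 - (0.6)·-2.600) / (3.6) = -1.233
Iteration 2:
  x = (-5 - (4)·-1.233) / (5) = -0.014
  y = (-6 - (0.6)·-0.014) / (3.6) = -1.664
Iteration 3:
  x = (-5 - (4)·-1.664) / (5) = 0.331
  y = (-6 - (0.6)·0.331) / (3.6) = -1.722

(0.331, -1.722)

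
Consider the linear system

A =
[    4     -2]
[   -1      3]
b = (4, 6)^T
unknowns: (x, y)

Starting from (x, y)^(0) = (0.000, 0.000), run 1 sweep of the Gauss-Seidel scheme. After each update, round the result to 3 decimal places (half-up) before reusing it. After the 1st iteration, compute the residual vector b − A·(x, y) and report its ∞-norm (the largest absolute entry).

4.666

Iteration 1:
  x = (4 - (-2)·0.000) / (4) = 1.000
  y = (6 - (-1)·1.000) / (3) = 2.333
Residual b − A·x = (4.666, 0.001); ∞-norm = 4.666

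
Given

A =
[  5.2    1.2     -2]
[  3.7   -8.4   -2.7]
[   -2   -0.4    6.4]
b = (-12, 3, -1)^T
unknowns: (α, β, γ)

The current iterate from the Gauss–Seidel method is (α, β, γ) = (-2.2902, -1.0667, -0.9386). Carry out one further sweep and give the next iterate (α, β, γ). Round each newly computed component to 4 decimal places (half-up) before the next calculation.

(-2.4225, -1.1225, -0.9834)

One sweep:
  α = (-12 - (1.2)·-1.0667 - (-2)·-0.9386) / (5.2) = -2.4225
  β = (3 - (3.7)·-2.4225 - (-2.7)·-0.9386) / (-8.4) = -1.1225
  γ = (-1 - (-2)·-2.4225 - (-0.4)·-1.1225) / (6.4) = -0.9834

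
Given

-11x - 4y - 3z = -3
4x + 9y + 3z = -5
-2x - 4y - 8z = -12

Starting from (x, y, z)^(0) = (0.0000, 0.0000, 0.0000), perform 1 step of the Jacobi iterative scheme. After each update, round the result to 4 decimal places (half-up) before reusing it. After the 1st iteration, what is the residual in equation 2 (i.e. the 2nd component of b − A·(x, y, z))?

Iteration 1:
  x = (-3 - (-4)·0.0000 - (-3)·0.0000) / (-11) = 0.2727
  y = (-5 - (4)·0.0000 - (3)·0.0000) / (9) = -0.5556
  z = (-12 - (-2)·0.0000 - (-4)·0.0000) / (-8) = 1.5000
Residual b − A·x = (2.2773, -5.5904, -1.6770)

-5.5904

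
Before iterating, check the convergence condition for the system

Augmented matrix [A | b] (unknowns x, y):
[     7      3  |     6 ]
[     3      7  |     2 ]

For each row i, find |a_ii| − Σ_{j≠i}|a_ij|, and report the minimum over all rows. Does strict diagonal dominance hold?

4

row 1: |7| − (3) = 4
row 2: |7| − (3) = 4
minimum over rows = 4 → strictly diagonally dominant (convergence guaranteed)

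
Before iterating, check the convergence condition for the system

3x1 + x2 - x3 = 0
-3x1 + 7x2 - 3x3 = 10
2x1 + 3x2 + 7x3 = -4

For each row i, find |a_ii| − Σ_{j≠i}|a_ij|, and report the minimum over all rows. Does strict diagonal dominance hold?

row 1: |3| − (1+1) = 1
row 2: |7| − (3+3) = 1
row 3: |7| − (2+3) = 2
minimum over rows = 1 → strictly diagonally dominant (convergence guaranteed)

1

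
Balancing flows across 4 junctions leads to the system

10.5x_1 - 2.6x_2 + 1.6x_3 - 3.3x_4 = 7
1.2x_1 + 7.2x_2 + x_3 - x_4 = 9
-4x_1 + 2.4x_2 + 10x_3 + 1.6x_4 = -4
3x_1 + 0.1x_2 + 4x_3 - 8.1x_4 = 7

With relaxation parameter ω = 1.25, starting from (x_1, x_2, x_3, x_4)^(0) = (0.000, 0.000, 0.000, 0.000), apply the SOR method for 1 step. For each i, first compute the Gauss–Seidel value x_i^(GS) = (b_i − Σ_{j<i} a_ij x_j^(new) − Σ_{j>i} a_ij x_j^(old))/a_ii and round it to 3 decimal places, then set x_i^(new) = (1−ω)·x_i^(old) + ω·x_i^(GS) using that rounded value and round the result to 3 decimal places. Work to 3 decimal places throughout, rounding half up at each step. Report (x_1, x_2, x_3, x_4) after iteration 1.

(0.834, 1.389, -0.500, -0.981)

Iteration 1:
  x_1: GS value = (7 - (-2.6)·0.000 - (1.6)·0.000 - (-3.3)·0.000) / (10.5) = 0.667;  x_1 ← (1−ω)·0.000 + ω·0.667 = 0.834
  x_2: GS value = (9 - (1.2)·0.834 - (1)·0.000 - (-1)·0.000) / (7.2) = 1.111;  x_2 ← (1−ω)·0.000 + ω·1.111 = 1.389
  x_3: GS value = (-4 - (-4)·0.834 - (2.4)·1.389 - (1.6)·0.000) / (10) = -0.400;  x_3 ← (1−ω)·0.000 + ω·-0.400 = -0.500
  x_4: GS value = (7 - (3)·0.834 - (0.1)·1.389 - (4)·-0.500) / (-8.1) = -0.785;  x_4 ← (1−ω)·0.000 + ω·-0.785 = -0.981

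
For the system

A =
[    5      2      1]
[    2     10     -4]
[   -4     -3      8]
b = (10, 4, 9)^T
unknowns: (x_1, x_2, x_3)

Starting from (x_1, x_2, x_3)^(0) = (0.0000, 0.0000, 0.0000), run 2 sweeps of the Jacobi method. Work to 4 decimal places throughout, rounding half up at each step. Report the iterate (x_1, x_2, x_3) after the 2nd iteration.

(1.6150, 0.4500, 2.2750)

Iteration 1:
  x_1 = (10 - (2)·0.0000 - (1)·0.0000) / (5) = 2.0000
  x_2 = (4 - (2)·0.0000 - (-4)·0.0000) / (10) = 0.4000
  x_3 = (9 - (-4)·0.0000 - (-3)·0.0000) / (8) = 1.1250
Iteration 2:
  x_1 = (10 - (2)·0.4000 - (1)·1.1250) / (5) = 1.6150
  x_2 = (4 - (2)·2.0000 - (-4)·1.1250) / (10) = 0.4500
  x_3 = (9 - (-4)·2.0000 - (-3)·0.4000) / (8) = 2.2750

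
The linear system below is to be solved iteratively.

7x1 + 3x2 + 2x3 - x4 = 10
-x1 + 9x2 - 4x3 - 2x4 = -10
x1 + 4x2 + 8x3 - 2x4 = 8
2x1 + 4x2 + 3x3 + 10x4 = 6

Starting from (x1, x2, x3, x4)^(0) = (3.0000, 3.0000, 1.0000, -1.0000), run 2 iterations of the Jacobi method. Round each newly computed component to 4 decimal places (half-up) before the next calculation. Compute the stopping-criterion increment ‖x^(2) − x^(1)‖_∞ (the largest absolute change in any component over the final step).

2.7169

Iteration 1:
  x1 = (10 - (3)·3.0000 - (2)·1.0000 - (-1)·-1.0000) / (7) = -0.2857
  x2 = (-10 - (-1)·3.0000 - (-4)·1.0000 - (-2)·-1.0000) / (9) = -0.5556
  x3 = (8 - (1)·3.0000 - (4)·3.0000 - (-2)·-1.0000) / (8) = -1.1250
  x4 = (6 - (2)·3.0000 - (4)·3.0000 - (3)·1.0000) / (10) = -1.5000
Iteration 2:
  x1 = (10 - (3)·-0.5556 - (2)·-1.1250 - (-1)·-1.5000) / (7) = 1.7738
  x2 = (-10 - (-1)·-0.2857 - (-4)·-1.1250 - (-2)·-1.5000) / (9) = -1.9762
  x3 = (8 - (1)·-0.2857 - (4)·-0.5556 - (-2)·-1.5000) / (8) = 0.9385
  x4 = (6 - (2)·-0.2857 - (4)·-0.5556 - (3)·-1.1250) / (10) = 1.2169
Change: (2.0595, -1.4206, 2.0635, 2.7169) → max |·| = 2.7169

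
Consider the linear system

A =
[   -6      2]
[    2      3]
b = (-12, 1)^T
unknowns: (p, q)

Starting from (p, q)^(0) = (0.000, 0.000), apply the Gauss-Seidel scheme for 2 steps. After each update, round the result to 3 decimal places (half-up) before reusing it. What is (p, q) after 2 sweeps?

(1.667, -0.778)

Iteration 1:
  p = (-12 - (2)·0.000) / (-6) = 2.000
  q = (1 - (2)·2.000) / (3) = -1.000
Iteration 2:
  p = (-12 - (2)·-1.000) / (-6) = 1.667
  q = (1 - (2)·1.667) / (3) = -0.778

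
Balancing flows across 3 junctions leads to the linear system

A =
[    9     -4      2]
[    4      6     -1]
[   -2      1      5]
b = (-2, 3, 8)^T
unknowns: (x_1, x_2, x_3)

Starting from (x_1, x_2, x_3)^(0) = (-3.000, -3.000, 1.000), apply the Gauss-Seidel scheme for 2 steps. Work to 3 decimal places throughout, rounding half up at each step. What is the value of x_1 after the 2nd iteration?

0.486

Iteration 1:
  x_1 = (-2 - (-4)·-3.000 - (2)·1.000) / (9) = -1.778
  x_2 = (3 - (4)·-1.778 - (-1)·1.000) / (6) = 1.852
  x_3 = (8 - (-2)·-1.778 - (1)·1.852) / (5) = 0.518
Iteration 2:
  x_1 = (-2 - (-4)·1.852 - (2)·0.518) / (9) = 0.486
  x_2 = (3 - (4)·0.486 - (-1)·0.518) / (6) = 0.262
  x_3 = (8 - (-2)·0.486 - (1)·0.262) / (5) = 1.742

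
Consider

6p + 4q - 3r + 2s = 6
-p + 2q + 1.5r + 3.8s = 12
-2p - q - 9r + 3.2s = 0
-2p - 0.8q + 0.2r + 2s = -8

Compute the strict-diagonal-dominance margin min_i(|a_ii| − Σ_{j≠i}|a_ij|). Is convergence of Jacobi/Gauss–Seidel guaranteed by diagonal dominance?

-4.3

row 1: |6| − (4+3+2) = -3
row 2: |2| − (1+1.5+3.8) = -4.3
row 3: |-9| − (2+1+3.2) = 2.8
row 4: |2| − (2+0.8+0.2) = -1
minimum over rows = -4.3 → not strictly diagonally dominant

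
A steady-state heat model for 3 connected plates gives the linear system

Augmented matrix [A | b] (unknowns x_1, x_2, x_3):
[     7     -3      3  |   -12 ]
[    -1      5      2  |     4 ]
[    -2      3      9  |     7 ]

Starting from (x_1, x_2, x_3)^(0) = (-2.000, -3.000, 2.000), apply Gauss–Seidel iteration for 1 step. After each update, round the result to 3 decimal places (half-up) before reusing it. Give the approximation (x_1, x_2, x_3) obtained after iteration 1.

Iteration 1:
  x_1 = (-12 - (-3)·-3.000 - (3)·2.000) / (7) = -3.857
  x_2 = (4 - (-1)·-3.857 - (2)·2.000) / (5) = -0.771
  x_3 = (7 - (-2)·-3.857 - (3)·-0.771) / (9) = 0.178

(-3.857, -0.771, 0.178)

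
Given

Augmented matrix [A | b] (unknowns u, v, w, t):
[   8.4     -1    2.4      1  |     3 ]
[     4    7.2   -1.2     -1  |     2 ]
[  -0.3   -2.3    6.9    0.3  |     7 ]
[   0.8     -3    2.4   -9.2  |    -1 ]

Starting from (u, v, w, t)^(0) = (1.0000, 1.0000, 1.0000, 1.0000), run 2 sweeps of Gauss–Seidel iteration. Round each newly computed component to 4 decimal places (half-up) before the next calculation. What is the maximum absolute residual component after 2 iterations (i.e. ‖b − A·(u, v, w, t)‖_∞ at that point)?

Iteration 1:
  u = (3 - (-1)·1.0000 - (2.4)·1.0000 - (1)·1.0000) / (8.4) = 0.0714
  v = (2 - (4)·0.0714 - (-1.2)·1.0000 - (-1)·1.0000) / (7.2) = 0.5437
  w = (7 - (-0.3)·0.0714 - (-2.3)·0.5437 - (0.3)·1.0000) / (6.9) = 1.1554
  t = (-1 - (0.8)·0.0714 - (-3)·0.5437 - (2.4)·1.1554) / (-9.2) = 0.2390
Iteration 2:
  u = (3 - (-1)·0.5437 - (2.4)·1.1554 - (1)·0.2390) / (8.4) = 0.0633
  v = (2 - (4)·0.0633 - (-1.2)·1.1554 - (-1)·0.2390) / (7.2) = 0.4684
  w = (7 - (-0.3)·0.0633 - (-2.3)·0.4684 - (0.3)·0.2390) / (6.9) = 1.1630
  t = (-1 - (0.8)·0.0633 - (-3)·0.4684 - (2.4)·1.1630) / (-9.2) = 0.2649
Residual b − A·x = (-0.1194, 0.0348, -0.0079, 0.0004); ∞-norm = 0.1194

0.1194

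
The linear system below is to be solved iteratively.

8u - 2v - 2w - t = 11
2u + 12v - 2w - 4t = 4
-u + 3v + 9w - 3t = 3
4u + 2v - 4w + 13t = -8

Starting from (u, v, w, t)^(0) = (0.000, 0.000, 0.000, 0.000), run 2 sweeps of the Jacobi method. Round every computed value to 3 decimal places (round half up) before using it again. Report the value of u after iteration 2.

1.465

Iteration 1:
  u = (11 - (-2)·0.000 - (-2)·0.000 - (-1)·0.000) / (8) = 1.375
  v = (4 - (2)·0.000 - (-2)·0.000 - (-4)·0.000) / (12) = 0.333
  w = (3 - (-1)·0.000 - (3)·0.000 - (-3)·0.000) / (9) = 0.333
  t = (-8 - (4)·0.000 - (2)·0.000 - (-4)·0.000) / (13) = -0.615
Iteration 2:
  u = (11 - (-2)·0.333 - (-2)·0.333 - (-1)·-0.615) / (8) = 1.465
  v = (4 - (2)·1.375 - (-2)·0.333 - (-4)·-0.615) / (12) = -0.045
  w = (3 - (-1)·1.375 - (3)·0.333 - (-3)·-0.615) / (9) = 0.170
  t = (-8 - (4)·1.375 - (2)·0.333 - (-4)·0.333) / (13) = -0.987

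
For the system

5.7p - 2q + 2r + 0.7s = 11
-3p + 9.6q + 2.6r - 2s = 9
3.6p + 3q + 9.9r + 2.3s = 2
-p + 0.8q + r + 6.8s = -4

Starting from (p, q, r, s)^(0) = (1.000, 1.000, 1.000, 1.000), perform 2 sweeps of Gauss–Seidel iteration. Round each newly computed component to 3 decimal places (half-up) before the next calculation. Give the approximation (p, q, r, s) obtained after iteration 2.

Iteration 1:
  p = (11 - (-2)·1.000 - (2)·1.000 - (0.7)·1.000) / (5.7) = 1.807
  q = (9 - (-3)·1.807 - (2.6)·1.000 - (-2)·1.000) / (9.6) = 1.440
  r = (2 - (3.6)·1.807 - (3)·1.440 - (2.3)·1.000) / (9.9) = -1.124
  s = (-4 - (-1)·1.807 - (0.8)·1.440 - (1)·-1.124) / (6.8) = -0.327
Iteration 2:
  p = (11 - (-2)·1.440 - (2)·-1.124 - (0.7)·-0.327) / (5.7) = 2.870
  q = (9 - (-3)·2.870 - (2.6)·-1.124 - (-2)·-0.327) / (9.6) = 2.071
  r = (2 - (3.6)·2.870 - (3)·2.071 - (2.3)·-0.327) / (9.9) = -1.393
  s = (-4 - (-1)·2.870 - (0.8)·2.071 - (1)·-1.393) / (6.8) = -0.205

(2.870, 2.071, -1.393, -0.205)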